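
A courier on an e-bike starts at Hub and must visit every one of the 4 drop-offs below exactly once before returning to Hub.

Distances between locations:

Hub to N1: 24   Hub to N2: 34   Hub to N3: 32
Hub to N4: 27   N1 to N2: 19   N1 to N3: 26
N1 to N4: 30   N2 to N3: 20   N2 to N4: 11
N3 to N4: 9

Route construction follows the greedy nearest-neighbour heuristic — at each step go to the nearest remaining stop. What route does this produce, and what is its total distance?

Hub → [N1:24 / N4:27 / N3:32 / N2:34] → N1 (24)
N1 → [N2:19 / N3:26 / N4:30] → N2 (19)
N2 → [N4:11 / N3:20] → N4 (11)
N4 → [N3:9] → N3 (9)
Return N3→Hub: 32.
Total = 24 + 19 + 11 + 9 + 32 = 95.

Nearest-neighbour total = 95; route Hub → N1 → N2 → N4 → N3 → Hub.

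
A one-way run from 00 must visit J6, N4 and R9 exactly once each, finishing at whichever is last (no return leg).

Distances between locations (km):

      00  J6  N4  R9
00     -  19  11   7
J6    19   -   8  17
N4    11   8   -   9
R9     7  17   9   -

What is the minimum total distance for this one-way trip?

Shortest open route: 24 km.

There are 3! = 6 possible orderings.
00 - J6 - N4 - R9: 19+8+9 = 36
00 - J6 - R9 - N4: 19+17+9 = 45
00 - N4 - J6 - R9: 11+8+17 = 36
00 - N4 - R9 - J6: 11+9+17 = 37
00 - R9 - J6 - N4: 7+17+8 = 32
00 - R9 - N4 - J6: 7+9+8 = 24
The minimum is 24.
One shortest path: 00 → R9 → N4 → J6.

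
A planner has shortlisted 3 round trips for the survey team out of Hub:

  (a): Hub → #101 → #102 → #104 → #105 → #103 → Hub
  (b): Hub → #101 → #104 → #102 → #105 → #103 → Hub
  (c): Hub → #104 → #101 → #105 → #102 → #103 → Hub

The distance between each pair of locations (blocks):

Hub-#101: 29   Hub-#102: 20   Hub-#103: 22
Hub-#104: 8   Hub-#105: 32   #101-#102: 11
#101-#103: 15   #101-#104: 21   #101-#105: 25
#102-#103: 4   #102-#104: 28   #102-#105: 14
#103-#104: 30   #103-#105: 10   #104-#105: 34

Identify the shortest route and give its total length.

Shortest is (c), total 94 blocks.

(a): 29 + 11 + 28 + 34 + 10 + 22 = 134
(b): 29 + 21 + 28 + 14 + 10 + 22 = 124
(c): 8 + 21 + 25 + 14 + 4 + 22 = 94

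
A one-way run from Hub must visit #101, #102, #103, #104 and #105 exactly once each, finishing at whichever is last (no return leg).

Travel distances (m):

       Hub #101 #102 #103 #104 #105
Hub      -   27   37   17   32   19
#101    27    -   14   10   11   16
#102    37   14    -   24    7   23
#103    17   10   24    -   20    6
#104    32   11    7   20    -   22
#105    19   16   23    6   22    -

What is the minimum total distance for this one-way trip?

There are 5! = 120 possible orderings.
Hub → #101 → #102 → #103 → #104 → #105: 27+14+24+20+22 = 107
Hub → #101 → #102 → #103 → #105 → #104: 27+14+24+6+22 = 93
Hub → #101 → #102 → #104 → #103 → #105: 27+14+7+20+6 = 74
Hub → #101 → #102 → #104 → #105 → #103: 27+14+7+22+6 = 76
Hub → #101 → #102 → #105 → #103 → #104: 27+14+23+6+20 = 90
Hub → #101 → #102 → #105 → #104 → #103: 27+14+23+22+20 = 106
Hub → #101 → #103 → #102 → #104 → #105: 27+10+24+7+22 = 90
Hub → #101 → #103 → #102 → #105 → #104: 27+10+24+23+22 = 106
Hub → #101 → #103 → #104 → #102 → #105: 27+10+20+7+23 = 87
Hub → #101 → #103 → #104 → #105 → #102: 27+10+20+22+23 = 102
Hub → #101 → #103 → #105 → #102 → #104: 27+10+6+23+7 = 73
Hub → #101 → #103 → #105 → #104 → #102: 27+10+6+22+7 = 72
Hub → #101 → #104 → #102 → #103 → #105: 27+11+7+24+6 = 75
Hub → #101 → #104 → #102 → #105 → #103: 27+11+7+23+6 = 74
… (106 more)
Hub → #105 → #103 → #101 → #104 → #102: 19+6+10+11+7 = 53  ← best
The minimum is 53.
One shortest path: Hub → #105 → #103 → #101 → #104 → #102.

53 m — the minimum one-way total.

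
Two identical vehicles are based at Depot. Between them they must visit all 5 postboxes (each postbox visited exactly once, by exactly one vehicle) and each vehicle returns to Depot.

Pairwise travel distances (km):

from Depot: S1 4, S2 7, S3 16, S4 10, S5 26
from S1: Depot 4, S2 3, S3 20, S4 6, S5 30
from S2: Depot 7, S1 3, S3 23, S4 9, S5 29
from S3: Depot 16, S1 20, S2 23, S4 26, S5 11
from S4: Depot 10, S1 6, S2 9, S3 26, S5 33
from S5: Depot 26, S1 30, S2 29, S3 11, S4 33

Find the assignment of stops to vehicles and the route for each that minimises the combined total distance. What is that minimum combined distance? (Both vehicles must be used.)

Minimum combined distance: 79 km.

There are 2^4 − 1 = 15 ways to divide the 5 stops into two non-empty groups. For each, the best each vehicle can do is its own shortest tour through its group:
  {S1} + {S2, S3, S4, S5}: 8 + 75 = 83
  {S2} + {S1, S3, S4, S5}: 14 + 70 = 84
  {S1, S2} + {S3, S4, S5}: 14 + 70 = 84
  {S3} + {S1, S2, S4, S5}: 32 + 74 = 106
  {S1, S3} + {S2, S4, S5}: 40 + 74 = 114
  {S2, S3} + {S1, S4, S5}: 46 + 69 = 115
  … (15 splits in total)
  {S1, S2, S4} + {S3, S5}: 26 + 53 = 79  ← best
Best: vehicle 1 Depot → S1 → S2 → S4 → Depot = 26; vehicle 2 Depot → S3 → S5 → Depot = 53; combined 79.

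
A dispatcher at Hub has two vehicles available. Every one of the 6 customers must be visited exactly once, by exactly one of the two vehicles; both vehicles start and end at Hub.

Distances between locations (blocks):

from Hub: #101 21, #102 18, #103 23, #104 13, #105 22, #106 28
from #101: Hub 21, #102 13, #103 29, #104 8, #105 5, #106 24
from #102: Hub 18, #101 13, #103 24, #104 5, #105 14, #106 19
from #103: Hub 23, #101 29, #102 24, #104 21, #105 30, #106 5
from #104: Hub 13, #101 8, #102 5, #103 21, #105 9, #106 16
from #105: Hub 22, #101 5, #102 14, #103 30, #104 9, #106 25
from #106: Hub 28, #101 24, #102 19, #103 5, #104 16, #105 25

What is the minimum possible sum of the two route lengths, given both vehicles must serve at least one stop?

113 blocks — the smallest possible combined total.

Check every non-empty split of the stops between the two vehicles; for each half take its own optimal tour:
  {#101} + {#102, #103, #104, #105, #106}: 42 + 83 = 125
  {#102} + {#101, #103, #104, #105, #106}: 36 + 79 = 115
  {#101, #102} + {#103, #104, #105, #106}: 52 + 75 = 127
  {#103} + {#101, #102, #104, #105, #106}: 46 + 87 = 133
  {#101, #103} + {#102, #104, #105, #106}: 73 + 83 = 156
  {#102, #103} + {#101, #104, #105, #106}: 65 + 79 = 144
  … (31 splits in total)
  {#104} + {#101, #102, #103, #105, #106}: 26 + 87 = 113  ← best
Best: vehicle 1 Hub → #104 → Hub = 26; vehicle 2 Hub → #101 → #105 → #102 → #106 → #103 → Hub = 87; combined 113.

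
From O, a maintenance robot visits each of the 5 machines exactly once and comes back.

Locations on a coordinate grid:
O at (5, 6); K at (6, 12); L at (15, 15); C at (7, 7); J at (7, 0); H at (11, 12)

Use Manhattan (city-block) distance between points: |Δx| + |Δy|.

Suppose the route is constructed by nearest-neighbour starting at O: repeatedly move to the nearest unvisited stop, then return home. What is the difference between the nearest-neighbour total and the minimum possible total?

The nearest-neighbour route is 2 longer than optimal.

O: C=3, K=7, J=8, H=12, L=19 ⇒ C
C: K=6, J=7, H=9, L=16 ⇒ K
K: H=5, L=12, J=13 ⇒ H
H: L=7, J=16 ⇒ L
L: J=23 ⇒ J
NN route O → C → K → H → L → J → O costs 52.
Optimal: O → K → L → H → C → J → O costs 50 (by enumerating all 60 distinct tours).
Excess = 52 − 50 = 2.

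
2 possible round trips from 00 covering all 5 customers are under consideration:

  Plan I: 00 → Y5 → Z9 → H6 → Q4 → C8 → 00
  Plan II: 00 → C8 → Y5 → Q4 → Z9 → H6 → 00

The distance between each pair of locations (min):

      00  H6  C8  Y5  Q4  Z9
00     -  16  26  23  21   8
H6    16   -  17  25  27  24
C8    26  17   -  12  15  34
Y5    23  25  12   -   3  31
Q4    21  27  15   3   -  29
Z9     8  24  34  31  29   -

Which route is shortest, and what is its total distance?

110 min — Plan II is the shortest.

Plan I: 23 + 31 + 24 + 27 + 15 + 26 = 146
Plan II: 26 + 12 + 3 + 29 + 24 + 16 = 110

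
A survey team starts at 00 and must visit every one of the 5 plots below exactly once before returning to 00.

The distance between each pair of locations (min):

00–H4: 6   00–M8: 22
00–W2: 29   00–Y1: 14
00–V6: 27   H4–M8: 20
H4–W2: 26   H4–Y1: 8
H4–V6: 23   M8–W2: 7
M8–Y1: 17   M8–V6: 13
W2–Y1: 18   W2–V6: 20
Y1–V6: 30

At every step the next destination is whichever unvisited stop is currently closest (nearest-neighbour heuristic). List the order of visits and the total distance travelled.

At 00 the remaining stops are H4 6, Y1 14, M8 22, V6 27, W2 29; go to H4.
At H4 the remaining stops are Y1 8, M8 20, V6 23, W2 26; go to Y1.
At Y1 the remaining stops are M8 17, W2 18, V6 30; go to M8.
At M8 the remaining stops are W2 7, V6 13; go to W2.
At W2 the remaining stops are V6 20; go to V6.
Return V6→00: 27.
Total = 6 + 8 + 17 + 7 + 20 + 27 = 85.

Total distance 85 min via the nearest-neighbour route 00 → H4 → Y1 → M8 → W2 → V6 → 00.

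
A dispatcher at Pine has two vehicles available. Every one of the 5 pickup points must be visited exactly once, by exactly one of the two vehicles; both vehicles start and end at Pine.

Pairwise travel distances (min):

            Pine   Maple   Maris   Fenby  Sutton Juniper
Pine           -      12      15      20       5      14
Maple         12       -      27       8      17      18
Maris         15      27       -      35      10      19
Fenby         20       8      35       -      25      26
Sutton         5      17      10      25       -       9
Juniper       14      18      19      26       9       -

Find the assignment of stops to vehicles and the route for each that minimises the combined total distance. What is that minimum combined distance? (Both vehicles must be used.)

Minimum combined distance: 88 min.

Check every non-empty split of the stops between the two vehicles; for each half take its own optimal tour:
  {Maple} + {Maris, Fenby, Sutton, Juniper}: 24 + 80 = 104
  {Maris} + {Maple, Fenby, Sutton, Juniper}: 30 + 60 = 90
  {Maple, Maris} + {Fenby, Sutton, Juniper}: 54 + 60 = 114
  {Fenby} + {Maple, Maris, Sutton, Juniper}: 40 + 64 = 104
  {Maple, Fenby} + {Maris, Sutton, Juniper}: 40 + 48 = 88
  {Maris, Fenby} + {Maple, Sutton, Juniper}: 70 + 44 = 114
  … (15 splits in total)
Best: vehicle 1 Pine → Maple → Fenby → Pine = 40; vehicle 2 Pine → Maris → Sutton → Juniper → Pine = 48; combined 88.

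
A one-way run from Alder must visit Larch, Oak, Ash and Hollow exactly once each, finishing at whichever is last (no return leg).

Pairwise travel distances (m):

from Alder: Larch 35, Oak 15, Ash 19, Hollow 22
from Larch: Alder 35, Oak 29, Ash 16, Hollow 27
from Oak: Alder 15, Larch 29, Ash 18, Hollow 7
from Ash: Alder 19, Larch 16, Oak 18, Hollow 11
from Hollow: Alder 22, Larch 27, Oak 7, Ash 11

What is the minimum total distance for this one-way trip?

There are 4! = 24 possible orderings.
Alder→Larch→Oak→Ash→Hollow: 35+29+18+11 = 93
Alder→Larch→Oak→Hollow→Ash: 35+29+7+11 = 82
Alder→Larch→Ash→Oak→Hollow: 35+16+18+7 = 76
Alder→Larch→Ash→Hollow→Oak: 35+16+11+7 = 69
Alder→Larch→Hollow→Oak→Ash: 35+27+7+18 = 87
Alder→Larch→Hollow→Ash→Oak: 35+27+11+18 = 91
Alder→Oak→Larch→Ash→Hollow: 15+29+16+11 = 71
Alder→Oak→Larch→Hollow→Ash: 15+29+27+11 = 82
Alder→Oak→Ash→Larch→Hollow: 15+18+16+27 = 76
Alder→Oak→Ash→Hollow→Larch: 15+18+11+27 = 71
Alder→Oak→Hollow→Larch→Ash: 15+7+27+16 = 65
Alder→Oak→Hollow→Ash→Larch: 15+7+11+16 = 49
Alder→Ash→Larch→Oak→Hollow: 19+16+29+7 = 71
Alder→Ash→Larch→Hollow→Oak: 19+16+27+7 = 69
… (10 more)
The minimum is 49.
One shortest path: Alder → Oak → Hollow → Ash → Larch.

Minimum one-way distance = 49 m.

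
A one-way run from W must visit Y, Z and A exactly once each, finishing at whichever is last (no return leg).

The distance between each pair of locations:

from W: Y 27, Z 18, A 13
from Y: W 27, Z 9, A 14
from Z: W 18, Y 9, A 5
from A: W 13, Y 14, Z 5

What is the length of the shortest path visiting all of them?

27 — the minimum one-way total.

There are 3! = 6 possible orderings.
W - Y - Z - A: 27+9+5 = 41
W - Y - A - Z: 27+14+5 = 46
W - Z - Y - A: 18+9+14 = 41
W - Z - A - Y: 18+5+14 = 37
W - A - Y - Z: 13+14+9 = 36
W - A - Z - Y: 13+5+9 = 27
The minimum is 27.
One shortest path: W → A → Z → Y.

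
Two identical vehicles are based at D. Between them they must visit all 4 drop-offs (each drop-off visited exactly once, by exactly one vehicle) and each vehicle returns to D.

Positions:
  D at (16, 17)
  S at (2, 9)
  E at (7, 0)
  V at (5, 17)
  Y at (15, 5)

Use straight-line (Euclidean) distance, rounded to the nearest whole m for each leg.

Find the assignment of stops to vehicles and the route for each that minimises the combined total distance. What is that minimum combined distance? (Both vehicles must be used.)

69 m — the smallest possible combined total.

There are 2^3 − 1 = 7 ways to divide the 4 stops into two non-empty groups. For each, the best each vehicle can do is its own shortest tour through its group:
  {S} + {E, V, Y}: 32 + 49 = 81
  {E} + {S, V, Y}: 38 + 46 = 84
  {S, E} + {V, Y}: 45 + 39 = 84
  {V} + {S, E, Y}: 22 + 47 = 69
  {S, V} + {E, Y}: 36 + 40 = 76
  {E, V} + {S, Y}: 47 + 42 = 89
  … (7 splits in total)
Best: vehicle 1 D → V → D = 22; vehicle 2 D → S → E → Y → D = 47; combined 69.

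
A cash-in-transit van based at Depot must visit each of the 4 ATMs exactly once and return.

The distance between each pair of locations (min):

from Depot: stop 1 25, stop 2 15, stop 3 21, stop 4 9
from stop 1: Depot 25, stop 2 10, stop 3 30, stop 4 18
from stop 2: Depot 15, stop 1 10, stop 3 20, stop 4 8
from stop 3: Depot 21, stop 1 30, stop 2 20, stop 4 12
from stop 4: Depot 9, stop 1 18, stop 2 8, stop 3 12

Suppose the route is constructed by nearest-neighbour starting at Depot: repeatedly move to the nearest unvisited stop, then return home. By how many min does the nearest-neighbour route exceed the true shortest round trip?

Excess over optimum: 2 min.

Depot: stop 4=9, stop 2=15, stop 3=21, stop 1=25 ⇒ stop 4
stop 4: stop 2=8, stop 3=12, stop 1=18 ⇒ stop 2
stop 2: stop 1=10, stop 3=20 ⇒ stop 1
stop 1: stop 3=30 ⇒ stop 3
NN route Depot → stop 4 → stop 2 → stop 1 → stop 3 → Depot costs 78.
Optimal: Depot → stop 1 → stop 2 → stop 3 → stop 4 → Depot costs 76 (by enumerating all 12 distinct tours).
Excess = 78 − 76 = 2.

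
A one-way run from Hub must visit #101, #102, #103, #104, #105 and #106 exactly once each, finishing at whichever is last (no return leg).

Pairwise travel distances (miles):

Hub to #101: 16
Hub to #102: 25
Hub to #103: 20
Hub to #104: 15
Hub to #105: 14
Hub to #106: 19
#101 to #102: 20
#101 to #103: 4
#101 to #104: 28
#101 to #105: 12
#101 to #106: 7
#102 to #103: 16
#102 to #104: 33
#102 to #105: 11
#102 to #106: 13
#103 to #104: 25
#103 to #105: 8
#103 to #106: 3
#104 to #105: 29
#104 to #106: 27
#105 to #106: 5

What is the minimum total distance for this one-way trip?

There are 6! = 720 possible orderings.
Hub→#101→#102→#103→#104→#105→#106: 16+20+16+25+29+5 = 111
Hub→#101→#102→#103→#104→#106→#105: 16+20+16+25+27+5 = 109
Hub→#101→#102→#103→#105→#104→#106: 16+20+16+8+29+27 = 116
Hub→#101→#102→#103→#105→#106→#104: 16+20+16+8+5+27 = 92
Hub→#101→#102→#103→#106→#104→#105: 16+20+16+3+27+29 = 111
Hub→#101→#102→#103→#106→#105→#104: 16+20+16+3+5+29 = 89
Hub→#101→#102→#104→#103→#105→#106: 16+20+33+25+8+5 = 107
Hub→#101→#102→#104→#103→#106→#105: 16+20+33+25+3+5 = 102
… (712 more)
Hub→#104→#101→#103→#106→#105→#102: 15+28+4+3+5+11 = 66  ← best
The minimum is 66.
One shortest path: Hub → #104 → #101 → #103 → #106 → #105 → #102.

Shortest open route: 66 miles.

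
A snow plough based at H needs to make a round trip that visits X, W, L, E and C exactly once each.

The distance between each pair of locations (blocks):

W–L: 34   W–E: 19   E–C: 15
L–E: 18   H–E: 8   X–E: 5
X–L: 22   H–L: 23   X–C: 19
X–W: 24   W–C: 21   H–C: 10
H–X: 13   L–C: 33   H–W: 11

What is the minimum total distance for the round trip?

There are 60 distinct closed tours to check (reversals are equivalent).
H-X-W-L-E-C-H: 13+24+34+18+15+10 = 114
H-X-W-L-C-E-H: 13+24+34+33+15+8 = 127
H-X-W-E-L-C-H: 13+24+19+18+33+10 = 117
H-X-W-E-C-L-H: 13+24+19+15+33+23 = 127
H-X-W-C-L-E-H: 13+24+21+33+18+8 = 117
H-X-W-C-E-L-H: 13+24+21+15+18+23 = 114
H-X-L-W-E-C-H: 13+22+34+19+15+10 = 113
H-X-L-W-C-E-H: 13+22+34+21+15+8 = 113
H-X-L-E-W-C-H: 13+22+18+19+21+10 = 103
H-X-L-E-C-W-H: 13+22+18+15+21+11 = 100
H-X-L-C-W-E-H: 13+22+33+21+19+8 = 116
H-X-L-C-E-W-H: 13+22+33+15+19+11 = 113
H-X-E-W-L-C-H: 13+5+19+34+33+10 = 114
H-X-E-W-C-L-H: 13+5+19+21+33+23 = 114
… (46 more)
H-W-L-X-E-C-H: 11+34+22+5+15+10 = 97  ← best
The minimum is 97.
One optimal route: H → W → L → X → E → C → H (or its reverse).

97 blocks — the shortest possible round trip.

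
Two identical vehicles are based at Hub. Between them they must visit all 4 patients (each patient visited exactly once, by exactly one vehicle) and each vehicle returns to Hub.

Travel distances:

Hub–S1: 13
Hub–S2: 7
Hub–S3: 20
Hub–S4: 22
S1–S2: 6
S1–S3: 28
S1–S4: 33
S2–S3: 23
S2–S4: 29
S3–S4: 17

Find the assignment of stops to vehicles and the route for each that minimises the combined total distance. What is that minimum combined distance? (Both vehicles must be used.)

85 — the smallest possible combined total.

There are 2^3 − 1 = 7 ways to divide the 4 stops into two non-empty groups. For each, the best each vehicle can do is its own shortest tour through its group:
  {S1} + {S2, S3, S4}: 26 + 69 = 95
  {S2} + {S1, S3, S4}: 14 + 80 = 94
  {S1, S2} + {S3, S4}: 26 + 59 = 85
  {S3} + {S1, S2, S4}: 40 + 68 = 108
  {S1, S3} + {S2, S4}: 61 + 58 = 119
  {S2, S3} + {S1, S4}: 50 + 68 = 118
  … (7 splits in total)
Best: vehicle 1 Hub → S1 → S2 → Hub = 26; vehicle 2 Hub → S3 → S4 → Hub = 59; combined 85.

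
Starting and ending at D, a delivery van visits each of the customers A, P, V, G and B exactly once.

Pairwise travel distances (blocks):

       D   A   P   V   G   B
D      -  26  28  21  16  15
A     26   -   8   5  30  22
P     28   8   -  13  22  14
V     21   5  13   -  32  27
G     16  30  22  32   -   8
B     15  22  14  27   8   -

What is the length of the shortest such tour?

72 blocks — the shortest possible round trip.

There are 60 distinct closed tours to check (reversals are equivalent).
D → A → P → V → G → B → D: 26+8+13+32+8+15 = 102
D → A → P → V → B → G → D: 26+8+13+27+8+16 = 98
D → A → P → G → V → B → D: 26+8+22+32+27+15 = 130
D → A → P → G → B → V → D: 26+8+22+8+27+21 = 112
D → A → P → B → V → G → D: 26+8+14+27+32+16 = 123
D → A → P → B → G → V → D: 26+8+14+8+32+21 = 109
D → A → V → P → G → B → D: 26+5+13+22+8+15 = 89
D → A → V → P → B → G → D: 26+5+13+14+8+16 = 82
D → A → V → G → P → B → D: 26+5+32+22+14+15 = 114
D → A → V → G → B → P → D: 26+5+32+8+14+28 = 113
D → A → V → B → P → G → D: 26+5+27+14+22+16 = 110
D → A → V → B → G → P → D: 26+5+27+8+22+28 = 116
D → A → G → P → V → B → D: 26+30+22+13+27+15 = 133
D → A → G → P → B → V → D: 26+30+22+14+27+21 = 140
… (46 more)
D → V → A → P → B → G → D: 21+5+8+14+8+16 = 72  ← best
The minimum is 72.
One optimal route: D → V → A → P → B → G → D (or its reverse).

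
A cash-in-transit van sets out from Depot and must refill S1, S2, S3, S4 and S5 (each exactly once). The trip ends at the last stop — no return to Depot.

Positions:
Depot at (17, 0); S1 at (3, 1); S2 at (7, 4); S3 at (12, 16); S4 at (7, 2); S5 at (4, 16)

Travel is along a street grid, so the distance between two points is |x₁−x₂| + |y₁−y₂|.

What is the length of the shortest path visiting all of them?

Minimum one-way distance = 45.

There are 5! = 120 possible orderings.
Depot - S1 - S2 - S3 - S4 - S5: 15+7+17+19+17 = 75
Depot - S1 - S2 - S3 - S5 - S4: 15+7+17+8+17 = 64
Depot - S1 - S2 - S4 - S3 - S5: 15+7+2+19+8 = 51
Depot - S1 - S2 - S4 - S5 - S3: 15+7+2+17+8 = 49
Depot - S1 - S2 - S5 - S3 - S4: 15+7+15+8+19 = 64
Depot - S1 - S2 - S5 - S4 - S3: 15+7+15+17+19 = 73
Depot - S1 - S3 - S2 - S4 - S5: 15+24+17+2+17 = 75
Depot - S1 - S3 - S2 - S5 - S4: 15+24+17+15+17 = 88
Depot - S1 - S3 - S4 - S2 - S5: 15+24+19+2+15 = 75
Depot - S1 - S3 - S4 - S5 - S2: 15+24+19+17+15 = 90
Depot - S1 - S3 - S5 - S2 - S4: 15+24+8+15+2 = 64
Depot - S1 - S3 - S5 - S4 - S2: 15+24+8+17+2 = 66
Depot - S1 - S4 - S2 - S3 - S5: 15+5+2+17+8 = 47
Depot - S1 - S4 - S2 - S5 - S3: 15+5+2+15+8 = 45
… (106 more)
The minimum is 45.
One shortest path: Depot → S1 → S4 → S2 → S5 → S3.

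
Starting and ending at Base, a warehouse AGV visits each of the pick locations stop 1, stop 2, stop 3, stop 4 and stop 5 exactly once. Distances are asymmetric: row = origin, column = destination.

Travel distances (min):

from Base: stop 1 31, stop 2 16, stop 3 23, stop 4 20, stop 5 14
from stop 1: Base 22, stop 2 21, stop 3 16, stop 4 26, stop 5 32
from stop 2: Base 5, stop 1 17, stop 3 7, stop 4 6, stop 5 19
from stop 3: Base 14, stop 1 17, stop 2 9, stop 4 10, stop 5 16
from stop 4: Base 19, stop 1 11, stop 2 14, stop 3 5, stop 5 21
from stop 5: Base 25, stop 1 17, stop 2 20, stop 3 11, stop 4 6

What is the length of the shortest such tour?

Minimum total distance: 61 min.

Base - stop 1 - stop 2 - stop 3 - stop 4 - stop 5 - Base: 31+21+7+10+21+25 = 115
Base - stop 1 - stop 2 - stop 3 - stop 5 - stop 4 - Base: 31+21+7+16+6+19 = 100
Base - stop 1 - stop 2 - stop 4 - stop 3 - stop 5 - Base: 31+21+6+5+16+25 = 104
Base - stop 1 - stop 2 - stop 4 - stop 5 - stop 3 - Base: 31+21+6+21+11+14 = 104
Base - stop 1 - stop 2 - stop 5 - stop 3 - stop 4 - Base: 31+21+19+11+10+19 = 111
Base - stop 1 - stop 2 - stop 5 - stop 4 - stop 3 - Base: 31+21+19+6+5+14 = 96
Base - stop 1 - stop 3 - stop 2 - stop 4 - stop 5 - Base: 31+16+9+6+21+25 = 108
Base - stop 1 - stop 3 - stop 2 - stop 5 - stop 4 - Base: 31+16+9+19+6+19 = 100
Base - stop 1 - stop 3 - stop 4 - stop 2 - stop 5 - Base: 31+16+10+14+19+25 = 115
Base - stop 1 - stop 3 - stop 4 - stop 5 - stop 2 - Base: 31+16+10+21+20+5 = 103
Base - stop 1 - stop 3 - stop 5 - stop 2 - stop 4 - Base: 31+16+16+20+6+19 = 108
Base - stop 1 - stop 3 - stop 5 - stop 4 - stop 2 - Base: 31+16+16+6+14+5 = 88
Base - stop 1 - stop 4 - stop 2 - stop 3 - stop 5 - Base: 31+26+14+7+16+25 = 119
Base - stop 1 - stop 4 - stop 2 - stop 5 - stop 3 - Base: 31+26+14+19+11+14 = 115
… (106 more)
Base - stop 5 - stop 4 - stop 1 - stop 3 - stop 2 - Base: 14+6+11+16+9+5 = 61  ← best
The minimum is 61.
One optimal route: Base → stop 5 → stop 4 → stop 1 → stop 3 → stop 2 → Base.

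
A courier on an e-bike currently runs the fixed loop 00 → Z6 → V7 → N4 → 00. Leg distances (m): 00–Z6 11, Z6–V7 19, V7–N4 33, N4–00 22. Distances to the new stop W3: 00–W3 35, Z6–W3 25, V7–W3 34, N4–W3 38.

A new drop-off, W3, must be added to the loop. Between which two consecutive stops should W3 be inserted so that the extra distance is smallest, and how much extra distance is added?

Insertion cost between consecutive stops i–j is d(i,W3) + d(W3,j) − d(i,j):
  between 00 and Z6: 35 + 25 − 11 = 49
  between Z6 and V7: 25 + 34 − 19 = 40
  between V7 and N4: 34 + 38 − 33 = 39
  between N4 and 00: 38 + 35 − 22 = 51
Cheapest insertion is between V7 and N4, adding 39.
New total = 85 + 39 = 124.

+39 m — insert W3 between V7 and N4.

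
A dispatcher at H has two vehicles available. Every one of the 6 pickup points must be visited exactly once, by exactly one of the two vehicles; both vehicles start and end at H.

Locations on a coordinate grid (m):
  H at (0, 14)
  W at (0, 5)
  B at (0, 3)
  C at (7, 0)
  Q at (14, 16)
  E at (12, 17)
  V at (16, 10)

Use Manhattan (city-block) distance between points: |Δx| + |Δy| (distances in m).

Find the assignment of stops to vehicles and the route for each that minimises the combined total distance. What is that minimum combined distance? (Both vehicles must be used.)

84 m — the smallest possible combined total.

Check every non-empty split of the stops between the two vehicles; for each half take its own optimal tour:
  {W} + {B, C, Q, E, V}: 18 + 66 = 84
  {B} + {W, C, Q, E, V}: 22 + 66 = 88
  {W, B} + {C, Q, E, V}: 22 + 66 = 88
  {C} + {W, B, Q, E, V}: 42 + 60 = 102
  {W, C} + {B, Q, E, V}: 42 + 60 = 102
  {B, C} + {W, Q, E, V}: 42 + 56 = 98
  … (31 splits in total)
Best: vehicle 1 H → W → H = 18; vehicle 2 H → B → C → V → Q → E → H = 66; combined 84.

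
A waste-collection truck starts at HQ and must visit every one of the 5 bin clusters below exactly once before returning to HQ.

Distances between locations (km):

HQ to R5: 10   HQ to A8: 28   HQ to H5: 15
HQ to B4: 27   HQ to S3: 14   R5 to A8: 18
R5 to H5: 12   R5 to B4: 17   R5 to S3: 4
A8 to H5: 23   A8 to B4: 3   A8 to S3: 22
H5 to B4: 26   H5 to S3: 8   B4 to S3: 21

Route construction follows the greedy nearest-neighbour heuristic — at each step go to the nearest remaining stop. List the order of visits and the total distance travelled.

75 km along HQ → R5 → S3 → H5 → A8 → B4 → HQ.

HQ → [R5:10 / S3:14 / H5:15 / B4:27 / A8:28] → R5 (10)
R5 → [S3:4 / H5:12 / B4:17 / A8:18] → S3 (4)
S3 → [H5:8 / B4:21 / A8:22] → H5 (8)
H5 → [A8:23 / B4:26] → A8 (23)
A8 → [B4:3] → B4 (3)
Return B4→HQ: 27.
Total = 10 + 4 + 8 + 23 + 3 + 27 = 75.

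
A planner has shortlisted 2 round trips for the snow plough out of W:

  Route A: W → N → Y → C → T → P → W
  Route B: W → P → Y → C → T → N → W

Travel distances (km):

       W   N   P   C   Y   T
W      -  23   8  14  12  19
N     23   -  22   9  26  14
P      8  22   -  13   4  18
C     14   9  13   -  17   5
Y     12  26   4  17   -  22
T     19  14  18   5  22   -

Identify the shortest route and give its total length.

71 km — Route B is the shortest.

Route A: 23 + 26 + 17 + 5 + 18 + 8 = 97
Route B: 8 + 4 + 17 + 5 + 14 + 23 = 71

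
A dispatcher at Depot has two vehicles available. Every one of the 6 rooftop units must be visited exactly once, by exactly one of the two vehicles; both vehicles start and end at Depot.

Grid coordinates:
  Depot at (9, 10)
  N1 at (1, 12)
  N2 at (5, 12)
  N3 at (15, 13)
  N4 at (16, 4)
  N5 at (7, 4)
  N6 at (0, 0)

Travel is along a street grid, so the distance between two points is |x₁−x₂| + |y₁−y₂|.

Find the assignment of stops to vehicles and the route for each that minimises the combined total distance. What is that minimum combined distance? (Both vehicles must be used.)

Check every non-empty split of the stops between the two vehicles; for each half take its own optimal tour:
  {N1} + {N2, N3, N4, N5, N6}: 20 + 62 = 82
  {N2} + {N1, N3, N4, N5, N6}: 12 + 62 = 74
  {N1, N2} + {N3, N4, N5, N6}: 20 + 58 = 78
  {N3} + {N1, N2, N4, N5, N6}: 18 + 56 = 74
  {N1, N3} + {N2, N4, N5, N6}: 34 + 56 = 90
  {N2, N3} + {N1, N4, N5, N6}: 26 + 56 = 82
  … (31 splits in total)
Best: vehicle 1 Depot → N2 → Depot = 12; vehicle 2 Depot → N1 → N6 → N5 → N4 → N3 → Depot = 62; combined 74.

74 — the smallest possible combined total.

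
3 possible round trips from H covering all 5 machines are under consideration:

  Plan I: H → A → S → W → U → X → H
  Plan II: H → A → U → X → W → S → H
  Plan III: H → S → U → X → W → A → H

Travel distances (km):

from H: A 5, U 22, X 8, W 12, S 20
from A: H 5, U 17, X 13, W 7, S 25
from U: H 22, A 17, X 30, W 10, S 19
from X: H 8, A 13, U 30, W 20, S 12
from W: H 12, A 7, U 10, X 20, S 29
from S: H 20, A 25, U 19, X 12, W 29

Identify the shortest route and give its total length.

Plan I: 5 + 25 + 29 + 10 + 30 + 8 = 107
Plan II: 5 + 17 + 30 + 20 + 29 + 20 = 121
Plan III: 20 + 19 + 30 + 20 + 7 + 5 = 101

Shortest is Plan III, total 101 km.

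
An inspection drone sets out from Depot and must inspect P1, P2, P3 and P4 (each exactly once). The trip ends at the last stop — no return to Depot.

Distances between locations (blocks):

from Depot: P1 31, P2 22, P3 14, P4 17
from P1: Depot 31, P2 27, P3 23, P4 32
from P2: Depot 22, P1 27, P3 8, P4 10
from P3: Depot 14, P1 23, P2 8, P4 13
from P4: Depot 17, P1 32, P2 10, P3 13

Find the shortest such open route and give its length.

There are 4! = 24 possible orderings.
Depot→P1→P2→P3→P4: 31+27+8+13 = 79
Depot→P1→P2→P4→P3: 31+27+10+13 = 81
Depot→P1→P3→P2→P4: 31+23+8+10 = 72
Depot→P1→P3→P4→P2: 31+23+13+10 = 77
Depot→P1→P4→P2→P3: 31+32+10+8 = 81
Depot→P1→P4→P3→P2: 31+32+13+8 = 84
Depot→P2→P1→P3→P4: 22+27+23+13 = 85
Depot→P2→P1→P4→P3: 22+27+32+13 = 94
Depot→P2→P3→P1→P4: 22+8+23+32 = 85
Depot→P2→P3→P4→P1: 22+8+13+32 = 75
Depot→P2→P4→P1→P3: 22+10+32+23 = 87
Depot→P2→P4→P3→P1: 22+10+13+23 = 68
Depot→P3→P1→P2→P4: 14+23+27+10 = 74
Depot→P3→P1→P4→P2: 14+23+32+10 = 79
… (10 more)
Depot→P4→P2→P3→P1: 17+10+8+23 = 58  ← best
The minimum is 58.
One shortest path: Depot → P4 → P2 → P3 → P1.

Shortest open route: 58 blocks.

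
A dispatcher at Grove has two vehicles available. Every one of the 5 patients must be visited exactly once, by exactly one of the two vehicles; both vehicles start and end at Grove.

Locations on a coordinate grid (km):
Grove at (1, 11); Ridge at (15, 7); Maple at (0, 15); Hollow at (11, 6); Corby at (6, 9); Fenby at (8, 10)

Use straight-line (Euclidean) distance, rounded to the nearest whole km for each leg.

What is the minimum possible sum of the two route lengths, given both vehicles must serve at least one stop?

Try each way of splitting the stops between the two vehicles (each non-empty) and, for each split, find the best tour for each vehicle:
  {Ridge} + {Maple, Hollow, Corby, Fenby}: 30 + 29 = 59
  {Maple} + {Ridge, Hollow, Corby, Fenby}: 8 + 30 = 38
  {Ridge, Maple} + {Hollow, Corby, Fenby}: 36 + 23 = 59
  {Hollow} + {Ridge, Maple, Corby, Fenby}: 22 + 35 = 57
  {Ridge, Hollow} + {Maple, Corby, Fenby}: 30 + 20 = 50
  {Maple, Hollow} + {Ridge, Corby, Fenby}: 29 + 29 = 58
  … (15 splits in total)
Best: vehicle 1 Grove → Maple → Grove = 8; vehicle 2 Grove → Hollow → Ridge → Fenby → Corby → Grove = 30; combined 38.

Minimum combined distance: 38 km.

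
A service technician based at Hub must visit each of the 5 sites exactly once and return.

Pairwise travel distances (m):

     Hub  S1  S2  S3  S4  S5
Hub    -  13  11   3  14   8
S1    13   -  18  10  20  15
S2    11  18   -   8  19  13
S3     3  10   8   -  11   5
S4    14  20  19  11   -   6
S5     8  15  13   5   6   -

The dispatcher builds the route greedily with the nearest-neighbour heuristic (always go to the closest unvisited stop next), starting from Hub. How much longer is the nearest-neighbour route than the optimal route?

The nearest-neighbour route is 1 m longer than optimal.

From Hub: S3=3, S5=8, S2=11, S1=13, S4=14 → choose S3 (3).
From S3: S5=5, S2=8, S1=10, S4=11 → choose S5 (5).
From S5: S4=6, S2=13, S1=15 → choose S4 (6).
From S4: S2=19, S1=20 → choose S2 (19).
From S2: S1=18 → choose S1 (18).
NN route Hub → S3 → S5 → S4 → S2 → S1 → Hub costs 64.
Optimal: Hub → S1 → S4 → S5 → S2 → S3 → Hub costs 63 (by enumerating all 60 distinct tours).
Excess = 64 − 63 = 1.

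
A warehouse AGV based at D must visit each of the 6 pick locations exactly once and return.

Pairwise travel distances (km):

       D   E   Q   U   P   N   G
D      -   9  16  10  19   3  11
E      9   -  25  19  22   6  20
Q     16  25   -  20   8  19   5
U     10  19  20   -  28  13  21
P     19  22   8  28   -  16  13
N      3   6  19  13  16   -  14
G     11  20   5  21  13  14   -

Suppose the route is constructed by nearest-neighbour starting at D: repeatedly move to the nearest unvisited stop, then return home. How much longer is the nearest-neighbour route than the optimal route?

The nearest-neighbour route is 10 km longer than optimal.

From D: N=3, E=9, U=10, G=11, Q=16, P=19 → choose N (3).
From N: E=6, U=13, G=14, P=16, Q=19 → choose E (6).
From E: U=19, G=20, P=22, Q=25 → choose U (19).
From U: Q=20, G=21, P=28 → choose Q (20).
From Q: G=5, P=8 → choose G (5).
From G: P=13 → choose P (13).
NN route D → N → E → U → Q → G → P → D costs 85.
Optimal: D → E → N → P → Q → G → U → D costs 75 (by enumerating all 360 distinct tours).
Excess = 85 − 75 = 10.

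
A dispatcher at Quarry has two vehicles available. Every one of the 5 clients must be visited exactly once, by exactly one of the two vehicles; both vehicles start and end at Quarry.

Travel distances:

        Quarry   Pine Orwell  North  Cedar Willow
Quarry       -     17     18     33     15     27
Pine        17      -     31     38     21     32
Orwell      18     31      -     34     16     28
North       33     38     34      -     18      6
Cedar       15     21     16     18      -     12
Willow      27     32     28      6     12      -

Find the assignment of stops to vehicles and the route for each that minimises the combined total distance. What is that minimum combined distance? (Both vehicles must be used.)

119 — the smallest possible combined total.

There are 2^4 − 1 = 15 ways to divide the 5 stops into two non-empty groups. For each, the best each vehicle can do is its own shortest tour through its group:
  {Pine} + {Orwell, North, Cedar, Willow}: 34 + 85 = 119
  {Orwell} + {Pine, North, Cedar, Willow}: 36 + 88 = 124
  {Pine, Orwell} + {North, Cedar, Willow}: 66 + 66 = 132
  {North} + {Pine, Orwell, Cedar, Willow}: 66 + 95 = 161
  {Pine, North} + {Orwell, Cedar, Willow}: 88 + 73 = 161
  {Orwell, North} + {Pine, Cedar, Willow}: 85 + 76 = 161
  … (15 splits in total)
Best: vehicle 1 Quarry → Pine → Quarry = 34; vehicle 2 Quarry → Orwell → North → Willow → Cedar → Quarry = 85; combined 119.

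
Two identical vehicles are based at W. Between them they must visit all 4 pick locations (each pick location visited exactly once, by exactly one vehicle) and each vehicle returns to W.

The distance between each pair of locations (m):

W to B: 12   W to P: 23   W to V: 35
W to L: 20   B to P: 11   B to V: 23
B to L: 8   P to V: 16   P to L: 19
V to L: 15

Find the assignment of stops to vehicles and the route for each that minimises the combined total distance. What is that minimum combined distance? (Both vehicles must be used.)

98 m — the smallest possible combined total.

There are 2^3 − 1 = 7 ways to divide the 4 stops into two non-empty groups. For each, the best each vehicle can do is its own shortest tour through its group:
  {B} + {P, V, L}: 24 + 74 = 98
  {P} + {B, V, L}: 46 + 70 = 116
  {B, P} + {V, L}: 46 + 70 = 116
  {V} + {B, P, L}: 70 + 62 = 132
  {B, V} + {P, L}: 70 + 62 = 132
  {P, V} + {B, L}: 74 + 40 = 114
  … (7 splits in total)
Best: vehicle 1 W → B → W = 24; vehicle 2 W → P → V → L → W = 74; combined 98.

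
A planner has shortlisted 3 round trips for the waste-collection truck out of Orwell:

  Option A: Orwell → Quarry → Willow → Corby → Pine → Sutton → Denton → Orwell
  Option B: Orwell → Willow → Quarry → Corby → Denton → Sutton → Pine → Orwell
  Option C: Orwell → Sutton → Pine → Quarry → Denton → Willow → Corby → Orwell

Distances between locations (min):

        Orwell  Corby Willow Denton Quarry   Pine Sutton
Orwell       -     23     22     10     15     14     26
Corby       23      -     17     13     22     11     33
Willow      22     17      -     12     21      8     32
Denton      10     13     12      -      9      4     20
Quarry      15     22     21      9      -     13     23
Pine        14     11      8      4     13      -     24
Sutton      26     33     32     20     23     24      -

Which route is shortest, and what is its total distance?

Option A: 15 + 21 + 17 + 11 + 24 + 20 + 10 = 118
Option B: 22 + 21 + 22 + 13 + 20 + 24 + 14 = 136
Option C: 26 + 24 + 13 + 9 + 12 + 17 + 23 = 124

Shortest is Option A, total 118 min.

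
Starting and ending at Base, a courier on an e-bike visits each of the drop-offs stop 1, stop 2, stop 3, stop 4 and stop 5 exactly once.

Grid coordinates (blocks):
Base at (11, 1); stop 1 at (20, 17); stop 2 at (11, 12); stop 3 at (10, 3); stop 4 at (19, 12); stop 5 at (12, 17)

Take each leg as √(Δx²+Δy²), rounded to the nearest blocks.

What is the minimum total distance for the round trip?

43 blocks — the shortest possible round trip.

There are 60 distinct closed tours to check (reversals are equivalent).
Base → stop 1 → stop 2 → stop 3 → stop 4 → stop 5 → Base: 18+10+9+13+9+16 = 75
Base → stop 1 → stop 2 → stop 3 → stop 5 → stop 4 → Base: 18+10+9+14+9+14 = 74
Base → stop 1 → stop 2 → stop 4 → stop 3 → stop 5 → Base: 18+10+8+13+14+16 = 79
Base → stop 1 → stop 2 → stop 4 → stop 5 → stop 3 → Base: 18+10+8+9+14+2 = 61
Base → stop 1 → stop 2 → stop 5 → stop 3 → stop 4 → Base: 18+10+5+14+13+14 = 74
Base → stop 1 → stop 2 → stop 5 → stop 4 → stop 3 → Base: 18+10+5+9+13+2 = 57
Base → stop 1 → stop 3 → stop 2 → stop 4 → stop 5 → Base: 18+17+9+8+9+16 = 77
Base → stop 1 → stop 3 → stop 2 → stop 5 → stop 4 → Base: 18+17+9+5+9+14 = 72
Base → stop 1 → stop 3 → stop 4 → stop 2 → stop 5 → Base: 18+17+13+8+5+16 = 77
Base → stop 1 → stop 3 → stop 4 → stop 5 → stop 2 → Base: 18+17+13+9+5+11 = 73
Base → stop 1 → stop 3 → stop 5 → stop 2 → stop 4 → Base: 18+17+14+5+8+14 = 76
Base → stop 1 → stop 3 → stop 5 → stop 4 → stop 2 → Base: 18+17+14+9+8+11 = 77
Base → stop 1 → stop 4 → stop 2 → stop 3 → stop 5 → Base: 18+5+8+9+14+16 = 70
Base → stop 1 → stop 4 → stop 2 → stop 5 → stop 3 → Base: 18+5+8+5+14+2 = 52
… (46 more)
Base → stop 3 → stop 2 → stop 5 → stop 1 → stop 4 → Base: 2+9+5+8+5+14 = 43  ← best
The minimum is 43.
One optimal route: Base → stop 3 → stop 2 → stop 5 → stop 1 → stop 4 → Base (or its reverse).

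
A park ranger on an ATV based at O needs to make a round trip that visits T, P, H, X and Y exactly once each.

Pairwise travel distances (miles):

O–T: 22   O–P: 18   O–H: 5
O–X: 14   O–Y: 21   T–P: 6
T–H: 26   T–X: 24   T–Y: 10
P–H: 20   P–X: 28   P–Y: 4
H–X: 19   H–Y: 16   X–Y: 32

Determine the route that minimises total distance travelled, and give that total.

Minimum total distance: 69 miles.

With 5 stops there are 5!/2 = 60 distinct round trips (a route and its reverse cost the same).
O→T→P→H→X→Y→O: 22+6+20+19+32+21 = 120
O→T→P→H→Y→X→O: 22+6+20+16+32+14 = 110
O→T→P→X→H→Y→O: 22+6+28+19+16+21 = 112
O→T→P→X→Y→H→O: 22+6+28+32+16+5 = 109
O→T→P→Y→H→X→O: 22+6+4+16+19+14 = 81
O→T→P→Y→X→H→O: 22+6+4+32+19+5 = 88
O→T→H→P→X→Y→O: 22+26+20+28+32+21 = 149
O→T→H→P→Y→X→O: 22+26+20+4+32+14 = 118
O→T→H→X→P→Y→O: 22+26+19+28+4+21 = 120
O→T→H→X→Y→P→O: 22+26+19+32+4+18 = 121
O→T→H→Y→P→X→O: 22+26+16+4+28+14 = 110
O→T→H→Y→X→P→O: 22+26+16+32+28+18 = 142
O→T→X→P→H→Y→O: 22+24+28+20+16+21 = 131
O→T→X→P→Y→H→O: 22+24+28+4+16+5 = 99
… (46 more)
O→H→Y→P→T→X→O: 5+16+4+6+24+14 = 69  ← best
The minimum is 69.
One optimal route: O → H → Y → P → T → X → O (or its reverse).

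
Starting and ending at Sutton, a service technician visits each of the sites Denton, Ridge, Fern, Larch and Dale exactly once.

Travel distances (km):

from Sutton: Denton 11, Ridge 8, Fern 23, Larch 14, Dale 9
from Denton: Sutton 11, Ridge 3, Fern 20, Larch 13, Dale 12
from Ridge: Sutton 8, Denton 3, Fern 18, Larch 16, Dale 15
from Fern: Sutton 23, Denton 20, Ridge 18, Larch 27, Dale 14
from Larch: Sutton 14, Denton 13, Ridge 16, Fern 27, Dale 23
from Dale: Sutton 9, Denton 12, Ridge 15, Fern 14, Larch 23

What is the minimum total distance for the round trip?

71 km — the shortest possible round trip.

With 5 stops there are 5!/2 = 60 distinct round trips (a route and its reverse cost the same).
Sutton→Denton→Ridge→Fern→Larch→Dale→Sutton: 11+3+18+27+23+9 = 91
Sutton→Denton→Ridge→Fern→Dale→Larch→Sutton: 11+3+18+14+23+14 = 83
Sutton→Denton→Ridge→Larch→Fern→Dale→Sutton: 11+3+16+27+14+9 = 80
Sutton→Denton→Ridge→Larch→Dale→Fern→Sutton: 11+3+16+23+14+23 = 90
Sutton→Denton→Ridge→Dale→Fern→Larch→Sutton: 11+3+15+14+27+14 = 84
Sutton→Denton→Ridge→Dale→Larch→Fern→Sutton: 11+3+15+23+27+23 = 102
Sutton→Denton→Fern→Ridge→Larch→Dale→Sutton: 11+20+18+16+23+9 = 97
Sutton→Denton→Fern→Ridge→Dale→Larch→Sutton: 11+20+18+15+23+14 = 101
Sutton→Denton→Fern→Larch→Ridge→Dale→Sutton: 11+20+27+16+15+9 = 98
Sutton→Denton→Fern→Larch→Dale→Ridge→Sutton: 11+20+27+23+15+8 = 104
Sutton→Denton→Fern→Dale→Ridge→Larch→Sutton: 11+20+14+15+16+14 = 90
Sutton→Denton→Fern→Dale→Larch→Ridge→Sutton: 11+20+14+23+16+8 = 92
Sutton→Denton→Larch→Ridge→Fern→Dale→Sutton: 11+13+16+18+14+9 = 81
Sutton→Denton→Larch→Ridge→Dale→Fern→Sutton: 11+13+16+15+14+23 = 92
… (46 more)
Sutton→Larch→Denton→Ridge→Fern→Dale→Sutton: 14+13+3+18+14+9 = 71  ← best
The minimum is 71.
One optimal route: Sutton → Larch → Denton → Ridge → Fern → Dale → Sutton (or its reverse).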